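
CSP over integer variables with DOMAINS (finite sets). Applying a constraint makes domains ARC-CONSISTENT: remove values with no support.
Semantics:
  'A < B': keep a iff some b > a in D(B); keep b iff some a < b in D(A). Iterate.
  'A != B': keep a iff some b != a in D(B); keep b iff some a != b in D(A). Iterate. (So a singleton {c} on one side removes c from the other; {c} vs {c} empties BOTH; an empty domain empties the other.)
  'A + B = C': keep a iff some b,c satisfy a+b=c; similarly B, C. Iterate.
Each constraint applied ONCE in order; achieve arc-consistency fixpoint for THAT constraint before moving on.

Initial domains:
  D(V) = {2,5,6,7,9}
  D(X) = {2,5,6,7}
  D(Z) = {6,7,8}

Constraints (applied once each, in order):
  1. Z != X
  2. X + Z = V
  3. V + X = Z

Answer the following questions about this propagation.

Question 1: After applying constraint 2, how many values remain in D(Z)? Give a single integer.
Constraint 1 (Z != X) on D(Z)={6,7,8} D(X)={2,5,6,7}: no change
Constraint 2 (X + Z = V) on D(X)={2,5,6,7} D(Z)={6,7,8} D(V)={2,5,6,7,9}: X {2,5,6,7}->{2}; Z {6,7,8}->{7}; V {2,5,6,7,9}->{9}
So after constraint 2: D(Z)={7}, size = 1

Answer: 1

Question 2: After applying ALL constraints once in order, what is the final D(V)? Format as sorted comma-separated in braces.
Constraint 1 (Z != X) on D(Z)={6,7,8} D(X)={2,5,6,7}: no change
Constraint 2 (X + Z = V) on D(X)={2,5,6,7} D(Z)={6,7,8} D(V)={2,5,6,7,9}: X {2,5,6,7}->{2}; Z {6,7,8}->{7}; V {2,5,6,7,9}->{9}
Constraint 3 (V + X = Z) on D(V)={9} D(X)={2} D(Z)={7}: V {9}->{}; X {2}->{}; Z {7}->{}
So after all 3 constraints: D(V) = {}

Answer: {}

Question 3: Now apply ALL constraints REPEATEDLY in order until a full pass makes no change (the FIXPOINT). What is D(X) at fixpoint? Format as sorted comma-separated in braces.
pass 0 (initial): D(X)={2,5,6,7}
pass 1: V {2,5,6,7,9}->{}; X {2,5,6,7}->{}; Z {6,7,8}->{}
pass 2: no change
Fixpoint after 2 passes: D(X) = {}

Answer: {}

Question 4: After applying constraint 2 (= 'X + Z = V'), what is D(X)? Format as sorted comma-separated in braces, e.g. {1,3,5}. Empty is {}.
Answer: {2}

Derivation:
Constraint 1 (Z != X) on D(Z)={6,7,8} D(X)={2,5,6,7}: no change
Constraint 2 (X + Z = V) on D(X)={2,5,6,7} D(Z)={6,7,8} D(V)={2,5,6,7,9}: X {2,5,6,7}->{2}; Z {6,7,8}->{7}; V {2,5,6,7,9}->{9}
So after constraint 2: D(X) = {2}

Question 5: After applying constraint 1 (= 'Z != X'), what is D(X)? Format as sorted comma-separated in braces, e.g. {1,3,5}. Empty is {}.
Constraint 1 (Z != X) on D(Z)={6,7,8} D(X)={2,5,6,7}: no change
So after constraint 1: D(X) = {2,5,6,7}

Answer: {2,5,6,7}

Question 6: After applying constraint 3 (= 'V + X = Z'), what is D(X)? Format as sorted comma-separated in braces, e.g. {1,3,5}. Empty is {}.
Answer: {}

Derivation:
Constraint 1 (Z != X) on D(Z)={6,7,8} D(X)={2,5,6,7}: no change
Constraint 2 (X + Z = V) on D(X)={2,5,6,7} D(Z)={6,7,8} D(V)={2,5,6,7,9}: X {2,5,6,7}->{2}; Z {6,7,8}->{7}; V {2,5,6,7,9}->{9}
Constraint 3 (V + X = Z) on D(V)={9} D(X)={2} D(Z)={7}: V {9}->{}; X {2}->{}; Z {7}->{}
So after constraint 3: D(X) = {}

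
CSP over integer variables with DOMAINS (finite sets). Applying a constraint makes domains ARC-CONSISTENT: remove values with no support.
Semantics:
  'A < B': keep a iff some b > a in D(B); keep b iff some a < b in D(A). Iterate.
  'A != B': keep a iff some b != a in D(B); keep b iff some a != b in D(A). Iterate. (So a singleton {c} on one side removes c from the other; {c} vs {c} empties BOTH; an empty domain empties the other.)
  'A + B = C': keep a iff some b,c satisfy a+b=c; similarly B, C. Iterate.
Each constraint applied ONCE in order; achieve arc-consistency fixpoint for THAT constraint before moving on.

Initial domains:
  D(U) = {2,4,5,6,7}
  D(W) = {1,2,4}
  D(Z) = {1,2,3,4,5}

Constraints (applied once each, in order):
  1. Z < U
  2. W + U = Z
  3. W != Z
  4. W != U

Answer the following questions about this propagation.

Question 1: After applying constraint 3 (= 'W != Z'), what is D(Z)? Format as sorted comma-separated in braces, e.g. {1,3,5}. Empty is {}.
Constraint 1 (Z < U) on D(Z)={1,2,3,4,5} D(U)={2,4,5,6,7}: no change
Constraint 2 (W + U = Z) on D(W)={1,2,4} D(U)={2,4,5,6,7} D(Z)={1,2,3,4,5}: W {1,2,4}->{1,2}; U {2,4,5,6,7}->{2,4}; Z {1,2,3,4,5}->{3,4,5}
Constraint 3 (W != Z) on D(W)={1,2} D(Z)={3,4,5}: no change
So after constraint 3: D(Z) = {3,4,5}

Answer: {3,4,5}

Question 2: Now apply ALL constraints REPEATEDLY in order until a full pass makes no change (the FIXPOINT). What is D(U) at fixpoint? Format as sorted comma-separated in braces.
pass 0 (initial): D(U)={2,4,5,6,7}
pass 1: U {2,4,5,6,7}->{2,4}; W {1,2,4}->{1,2}; Z {1,2,3,4,5}->{3,4,5}
pass 2: U {2,4}->{}; W {1,2}->{}; Z {3,4,5}->{}
pass 3: no change
Fixpoint after 3 passes: D(U) = {}

Answer: {}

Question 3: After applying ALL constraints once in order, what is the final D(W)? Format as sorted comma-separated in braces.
Answer: {1,2}

Derivation:
Constraint 1 (Z < U) on D(Z)={1,2,3,4,5} D(U)={2,4,5,6,7}: no change
Constraint 2 (W + U = Z) on D(W)={1,2,4} D(U)={2,4,5,6,7} D(Z)={1,2,3,4,5}: W {1,2,4}->{1,2}; U {2,4,5,6,7}->{2,4}; Z {1,2,3,4,5}->{3,4,5}
Constraint 3 (W != Z) on D(W)={1,2} D(Z)={3,4,5}: no change
Constraint 4 (W != U) on D(W)={1,2} D(U)={2,4}: no change
So after all 4 constraints: D(W) = {1,2}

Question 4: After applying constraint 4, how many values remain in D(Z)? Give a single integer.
Answer: 3

Derivation:
Constraint 1 (Z < U) on D(Z)={1,2,3,4,5} D(U)={2,4,5,6,7}: no change
Constraint 2 (W + U = Z) on D(W)={1,2,4} D(U)={2,4,5,6,7} D(Z)={1,2,3,4,5}: W {1,2,4}->{1,2}; U {2,4,5,6,7}->{2,4}; Z {1,2,3,4,5}->{3,4,5}
Constraint 3 (W != Z) on D(W)={1,2} D(Z)={3,4,5}: no change
Constraint 4 (W != U) on D(W)={1,2} D(U)={2,4}: no change
So after constraint 4: D(Z)={3,4,5}, size = 3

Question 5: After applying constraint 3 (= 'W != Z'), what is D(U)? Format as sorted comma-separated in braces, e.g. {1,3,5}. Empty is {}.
Answer: {2,4}

Derivation:
Constraint 1 (Z < U) on D(Z)={1,2,3,4,5} D(U)={2,4,5,6,7}: no change
Constraint 2 (W + U = Z) on D(W)={1,2,4} D(U)={2,4,5,6,7} D(Z)={1,2,3,4,5}: W {1,2,4}->{1,2}; U {2,4,5,6,7}->{2,4}; Z {1,2,3,4,5}->{3,4,5}
Constraint 3 (W != Z) on D(W)={1,2} D(Z)={3,4,5}: no change
So after constraint 3: D(U) = {2,4}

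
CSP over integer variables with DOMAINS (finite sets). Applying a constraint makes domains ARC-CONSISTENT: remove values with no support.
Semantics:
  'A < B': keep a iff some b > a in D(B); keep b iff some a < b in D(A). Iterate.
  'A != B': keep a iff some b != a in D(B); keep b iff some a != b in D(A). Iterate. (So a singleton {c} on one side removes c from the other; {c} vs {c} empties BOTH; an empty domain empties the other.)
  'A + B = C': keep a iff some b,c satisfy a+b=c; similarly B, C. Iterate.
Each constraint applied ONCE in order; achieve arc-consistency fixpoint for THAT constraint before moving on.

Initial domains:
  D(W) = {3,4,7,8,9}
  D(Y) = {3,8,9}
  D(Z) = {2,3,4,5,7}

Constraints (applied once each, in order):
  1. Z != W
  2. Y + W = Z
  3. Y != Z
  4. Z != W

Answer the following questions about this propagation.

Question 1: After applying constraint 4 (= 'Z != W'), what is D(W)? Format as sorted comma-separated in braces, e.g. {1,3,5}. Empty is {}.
Answer: {4}

Derivation:
Constraint 1 (Z != W) on D(Z)={2,3,4,5,7} D(W)={3,4,7,8,9}: no change
Constraint 2 (Y + W = Z) on D(Y)={3,8,9} D(W)={3,4,7,8,9} D(Z)={2,3,4,5,7}: Y {3,8,9}->{3}; W {3,4,7,8,9}->{4}; Z {2,3,4,5,7}->{7}
Constraint 3 (Y != Z) on D(Y)={3} D(Z)={7}: no change
Constraint 4 (Z != W) on D(Z)={7} D(W)={4}: no change
So after constraint 4: D(W) = {4}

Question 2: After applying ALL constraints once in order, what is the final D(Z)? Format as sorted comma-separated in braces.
Constraint 1 (Z != W) on D(Z)={2,3,4,5,7} D(W)={3,4,7,8,9}: no change
Constraint 2 (Y + W = Z) on D(Y)={3,8,9} D(W)={3,4,7,8,9} D(Z)={2,3,4,5,7}: Y {3,8,9}->{3}; W {3,4,7,8,9}->{4}; Z {2,3,4,5,7}->{7}
Constraint 3 (Y != Z) on D(Y)={3} D(Z)={7}: no change
Constraint 4 (Z != W) on D(Z)={7} D(W)={4}: no change
So after all 4 constraints: D(Z) = {7}

Answer: {7}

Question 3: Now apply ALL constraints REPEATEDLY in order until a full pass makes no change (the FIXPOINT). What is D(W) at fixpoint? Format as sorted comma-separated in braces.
Answer: {4}

Derivation:
pass 0 (initial): D(W)={3,4,7,8,9}
pass 1: W {3,4,7,8,9}->{4}; Y {3,8,9}->{3}; Z {2,3,4,5,7}->{7}
pass 2: no change
Fixpoint after 2 passes: D(W) = {4}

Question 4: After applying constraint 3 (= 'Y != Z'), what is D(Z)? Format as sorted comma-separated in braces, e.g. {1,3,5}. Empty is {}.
Constraint 1 (Z != W) on D(Z)={2,3,4,5,7} D(W)={3,4,7,8,9}: no change
Constraint 2 (Y + W = Z) on D(Y)={3,8,9} D(W)={3,4,7,8,9} D(Z)={2,3,4,5,7}: Y {3,8,9}->{3}; W {3,4,7,8,9}->{4}; Z {2,3,4,5,7}->{7}
Constraint 3 (Y != Z) on D(Y)={3} D(Z)={7}: no change
So after constraint 3: D(Z) = {7}

Answer: {7}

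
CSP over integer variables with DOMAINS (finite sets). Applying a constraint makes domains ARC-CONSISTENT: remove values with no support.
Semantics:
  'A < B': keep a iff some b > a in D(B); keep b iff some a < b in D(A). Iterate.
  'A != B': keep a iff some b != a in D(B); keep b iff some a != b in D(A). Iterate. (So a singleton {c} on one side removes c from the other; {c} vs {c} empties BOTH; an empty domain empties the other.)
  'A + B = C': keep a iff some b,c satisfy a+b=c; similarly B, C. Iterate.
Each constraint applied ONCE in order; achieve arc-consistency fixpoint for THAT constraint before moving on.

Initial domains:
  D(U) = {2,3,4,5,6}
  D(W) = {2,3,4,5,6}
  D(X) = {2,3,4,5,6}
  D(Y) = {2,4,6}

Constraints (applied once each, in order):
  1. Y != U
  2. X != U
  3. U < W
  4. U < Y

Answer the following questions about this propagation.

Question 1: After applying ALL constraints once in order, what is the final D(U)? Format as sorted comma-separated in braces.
Answer: {2,3,4,5}

Derivation:
Constraint 1 (Y != U) on D(Y)={2,4,6} D(U)={2,3,4,5,6}: no change
Constraint 2 (X != U) on D(X)={2,3,4,5,6} D(U)={2,3,4,5,6}: no change
Constraint 3 (U < W) on D(U)={2,3,4,5,6} D(W)={2,3,4,5,6}: U {2,3,4,5,6}->{2,3,4,5}; W {2,3,4,5,6}->{3,4,5,6}
Constraint 4 (U < Y) on D(U)={2,3,4,5} D(Y)={2,4,6}: Y {2,4,6}->{4,6}
So after all 4 constraints: D(U) = {2,3,4,5}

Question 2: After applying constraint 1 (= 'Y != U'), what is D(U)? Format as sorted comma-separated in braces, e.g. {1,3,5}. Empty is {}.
Answer: {2,3,4,5,6}

Derivation:
Constraint 1 (Y != U) on D(Y)={2,4,6} D(U)={2,3,4,5,6}: no change
So after constraint 1: D(U) = {2,3,4,5,6}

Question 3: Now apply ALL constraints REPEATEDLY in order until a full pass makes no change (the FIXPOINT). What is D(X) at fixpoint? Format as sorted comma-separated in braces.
Answer: {2,3,4,5,6}

Derivation:
pass 0 (initial): D(X)={2,3,4,5,6}
pass 1: U {2,3,4,5,6}->{2,3,4,5}; W {2,3,4,5,6}->{3,4,5,6}; Y {2,4,6}->{4,6}
pass 2: no change
Fixpoint after 2 passes: D(X) = {2,3,4,5,6}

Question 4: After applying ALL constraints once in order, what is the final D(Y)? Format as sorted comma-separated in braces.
Constraint 1 (Y != U) on D(Y)={2,4,6} D(U)={2,3,4,5,6}: no change
Constraint 2 (X != U) on D(X)={2,3,4,5,6} D(U)={2,3,4,5,6}: no change
Constraint 3 (U < W) on D(U)={2,3,4,5,6} D(W)={2,3,4,5,6}: U {2,3,4,5,6}->{2,3,4,5}; W {2,3,4,5,6}->{3,4,5,6}
Constraint 4 (U < Y) on D(U)={2,3,4,5} D(Y)={2,4,6}: Y {2,4,6}->{4,6}
So after all 4 constraints: D(Y) = {4,6}

Answer: {4,6}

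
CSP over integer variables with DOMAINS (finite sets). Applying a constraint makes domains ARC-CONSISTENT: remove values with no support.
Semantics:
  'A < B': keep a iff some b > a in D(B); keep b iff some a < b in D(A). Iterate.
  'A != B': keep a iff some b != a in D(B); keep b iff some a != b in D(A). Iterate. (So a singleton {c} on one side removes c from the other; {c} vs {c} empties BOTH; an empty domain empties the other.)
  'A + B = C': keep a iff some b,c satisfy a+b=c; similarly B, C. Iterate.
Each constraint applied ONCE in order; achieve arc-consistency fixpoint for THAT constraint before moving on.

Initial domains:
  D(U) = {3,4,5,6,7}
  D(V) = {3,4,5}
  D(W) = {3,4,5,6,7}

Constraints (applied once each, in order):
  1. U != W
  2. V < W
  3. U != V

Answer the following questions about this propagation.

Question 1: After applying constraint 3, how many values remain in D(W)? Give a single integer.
Constraint 1 (U != W) on D(U)={3,4,5,6,7} D(W)={3,4,5,6,7}: no change
Constraint 2 (V < W) on D(V)={3,4,5} D(W)={3,4,5,6,7}: W {3,4,5,6,7}->{4,5,6,7}
Constraint 3 (U != V) on D(U)={3,4,5,6,7} D(V)={3,4,5}: no change
So after constraint 3: D(W)={4,5,6,7}, size = 4

Answer: 4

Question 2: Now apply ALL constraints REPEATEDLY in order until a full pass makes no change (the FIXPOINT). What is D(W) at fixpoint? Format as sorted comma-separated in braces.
pass 0 (initial): D(W)={3,4,5,6,7}
pass 1: W {3,4,5,6,7}->{4,5,6,7}
pass 2: no change
Fixpoint after 2 passes: D(W) = {4,5,6,7}

Answer: {4,5,6,7}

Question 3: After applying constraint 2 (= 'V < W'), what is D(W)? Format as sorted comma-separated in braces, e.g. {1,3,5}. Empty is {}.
Constraint 1 (U != W) on D(U)={3,4,5,6,7} D(W)={3,4,5,6,7}: no change
Constraint 2 (V < W) on D(V)={3,4,5} D(W)={3,4,5,6,7}: W {3,4,5,6,7}->{4,5,6,7}
So after constraint 2: D(W) = {4,5,6,7}

Answer: {4,5,6,7}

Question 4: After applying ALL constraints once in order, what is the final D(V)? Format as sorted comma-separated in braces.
Constraint 1 (U != W) on D(U)={3,4,5,6,7} D(W)={3,4,5,6,7}: no change
Constraint 2 (V < W) on D(V)={3,4,5} D(W)={3,4,5,6,7}: W {3,4,5,6,7}->{4,5,6,7}
Constraint 3 (U != V) on D(U)={3,4,5,6,7} D(V)={3,4,5}: no change
So after all 3 constraints: D(V) = {3,4,5}

Answer: {3,4,5}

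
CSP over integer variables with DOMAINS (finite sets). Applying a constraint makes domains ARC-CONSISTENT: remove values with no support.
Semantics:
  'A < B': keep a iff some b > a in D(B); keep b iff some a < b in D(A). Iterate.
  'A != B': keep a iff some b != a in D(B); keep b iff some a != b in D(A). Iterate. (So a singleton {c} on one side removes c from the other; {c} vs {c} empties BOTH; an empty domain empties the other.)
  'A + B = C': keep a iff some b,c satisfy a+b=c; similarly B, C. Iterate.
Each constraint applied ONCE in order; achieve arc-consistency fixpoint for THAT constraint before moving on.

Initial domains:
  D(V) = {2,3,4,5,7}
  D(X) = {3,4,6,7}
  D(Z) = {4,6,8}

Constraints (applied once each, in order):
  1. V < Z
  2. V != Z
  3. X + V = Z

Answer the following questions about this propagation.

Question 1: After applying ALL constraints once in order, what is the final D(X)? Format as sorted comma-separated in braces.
Constraint 1 (V < Z) on D(V)={2,3,4,5,7} D(Z)={4,6,8}: no change
Constraint 2 (V != Z) on D(V)={2,3,4,5,7} D(Z)={4,6,8}: no change
Constraint 3 (X + V = Z) on D(X)={3,4,6,7} D(V)={2,3,4,5,7} D(Z)={4,6,8}: X {3,4,6,7}->{3,4,6}; V {2,3,4,5,7}->{2,3,4,5}; Z {4,6,8}->{6,8}
So after all 3 constraints: D(X) = {3,4,6}

Answer: {3,4,6}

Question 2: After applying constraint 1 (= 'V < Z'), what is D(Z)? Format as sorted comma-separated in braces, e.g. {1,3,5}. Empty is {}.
Constraint 1 (V < Z) on D(V)={2,3,4,5,7} D(Z)={4,6,8}: no change
So after constraint 1: D(Z) = {4,6,8}

Answer: {4,6,8}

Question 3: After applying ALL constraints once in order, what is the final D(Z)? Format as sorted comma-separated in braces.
Constraint 1 (V < Z) on D(V)={2,3,4,5,7} D(Z)={4,6,8}: no change
Constraint 2 (V != Z) on D(V)={2,3,4,5,7} D(Z)={4,6,8}: no change
Constraint 3 (X + V = Z) on D(X)={3,4,6,7} D(V)={2,3,4,5,7} D(Z)={4,6,8}: X {3,4,6,7}->{3,4,6}; V {2,3,4,5,7}->{2,3,4,5}; Z {4,6,8}->{6,8}
So after all 3 constraints: D(Z) = {6,8}

Answer: {6,8}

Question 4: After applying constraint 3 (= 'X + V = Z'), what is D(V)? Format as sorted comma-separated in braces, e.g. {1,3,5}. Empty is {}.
Answer: {2,3,4,5}

Derivation:
Constraint 1 (V < Z) on D(V)={2,3,4,5,7} D(Z)={4,6,8}: no change
Constraint 2 (V != Z) on D(V)={2,3,4,5,7} D(Z)={4,6,8}: no change
Constraint 3 (X + V = Z) on D(X)={3,4,6,7} D(V)={2,3,4,5,7} D(Z)={4,6,8}: X {3,4,6,7}->{3,4,6}; V {2,3,4,5,7}->{2,3,4,5}; Z {4,6,8}->{6,8}
So after constraint 3: D(V) = {2,3,4,5}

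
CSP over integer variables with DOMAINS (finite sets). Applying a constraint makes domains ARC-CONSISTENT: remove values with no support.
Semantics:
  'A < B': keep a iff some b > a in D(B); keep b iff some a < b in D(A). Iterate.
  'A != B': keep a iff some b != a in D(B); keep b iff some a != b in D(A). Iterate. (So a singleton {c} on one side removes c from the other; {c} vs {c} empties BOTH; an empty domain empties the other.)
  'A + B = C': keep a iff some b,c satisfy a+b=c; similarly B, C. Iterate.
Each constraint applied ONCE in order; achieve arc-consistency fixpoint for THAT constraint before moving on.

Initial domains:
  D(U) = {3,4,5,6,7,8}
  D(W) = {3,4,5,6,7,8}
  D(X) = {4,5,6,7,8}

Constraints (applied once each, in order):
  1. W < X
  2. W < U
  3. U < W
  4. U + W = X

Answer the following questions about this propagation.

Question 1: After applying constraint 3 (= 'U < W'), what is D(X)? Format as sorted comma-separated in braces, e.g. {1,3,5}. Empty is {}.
Answer: {4,5,6,7,8}

Derivation:
Constraint 1 (W < X) on D(W)={3,4,5,6,7,8} D(X)={4,5,6,7,8}: W {3,4,5,6,7,8}->{3,4,5,6,7}
Constraint 2 (W < U) on D(W)={3,4,5,6,7} D(U)={3,4,5,6,7,8}: U {3,4,5,6,7,8}->{4,5,6,7,8}
Constraint 3 (U < W) on D(U)={4,5,6,7,8} D(W)={3,4,5,6,7}: U {4,5,6,7,8}->{4,5,6}; W {3,4,5,6,7}->{5,6,7}
So after constraint 3: D(X) = {4,5,6,7,8}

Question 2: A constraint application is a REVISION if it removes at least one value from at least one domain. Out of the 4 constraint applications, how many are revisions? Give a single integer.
Constraint 1 (W < X) on D(W)={3,4,5,6,7,8} D(X)={4,5,6,7,8}: W {3,4,5,6,7,8}->{3,4,5,6,7} => REVISION
Constraint 2 (W < U) on D(W)={3,4,5,6,7} D(U)={3,4,5,6,7,8}: U {3,4,5,6,7,8}->{4,5,6,7,8} => REVISION
Constraint 3 (U < W) on D(U)={4,5,6,7,8} D(W)={3,4,5,6,7}: U {4,5,6,7,8}->{4,5,6}; W {3,4,5,6,7}->{5,6,7} => REVISION
Constraint 4 (U + W = X) on D(U)={4,5,6} D(W)={5,6,7} D(X)={4,5,6,7,8}: U {4,5,6}->{}; W {5,6,7}->{}; X {4,5,6,7,8}->{} => REVISION
Total revisions = 4

Answer: 4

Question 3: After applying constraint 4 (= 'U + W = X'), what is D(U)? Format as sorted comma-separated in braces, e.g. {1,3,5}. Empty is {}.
Answer: {}

Derivation:
Constraint 1 (W < X) on D(W)={3,4,5,6,7,8} D(X)={4,5,6,7,8}: W {3,4,5,6,7,8}->{3,4,5,6,7}
Constraint 2 (W < U) on D(W)={3,4,5,6,7} D(U)={3,4,5,6,7,8}: U {3,4,5,6,7,8}->{4,5,6,7,8}
Constraint 3 (U < W) on D(U)={4,5,6,7,8} D(W)={3,4,5,6,7}: U {4,5,6,7,8}->{4,5,6}; W {3,4,5,6,7}->{5,6,7}
Constraint 4 (U + W = X) on D(U)={4,5,6} D(W)={5,6,7} D(X)={4,5,6,7,8}: U {4,5,6}->{}; W {5,6,7}->{}; X {4,5,6,7,8}->{}
So after constraint 4: D(U) = {}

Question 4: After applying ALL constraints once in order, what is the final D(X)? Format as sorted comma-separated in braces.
Constraint 1 (W < X) on D(W)={3,4,5,6,7,8} D(X)={4,5,6,7,8}: W {3,4,5,6,7,8}->{3,4,5,6,7}
Constraint 2 (W < U) on D(W)={3,4,5,6,7} D(U)={3,4,5,6,7,8}: U {3,4,5,6,7,8}->{4,5,6,7,8}
Constraint 3 (U < W) on D(U)={4,5,6,7,8} D(W)={3,4,5,6,7}: U {4,5,6,7,8}->{4,5,6}; W {3,4,5,6,7}->{5,6,7}
Constraint 4 (U + W = X) on D(U)={4,5,6} D(W)={5,6,7} D(X)={4,5,6,7,8}: U {4,5,6}->{}; W {5,6,7}->{}; X {4,5,6,7,8}->{}
So after all 4 constraints: D(X) = {}

Answer: {}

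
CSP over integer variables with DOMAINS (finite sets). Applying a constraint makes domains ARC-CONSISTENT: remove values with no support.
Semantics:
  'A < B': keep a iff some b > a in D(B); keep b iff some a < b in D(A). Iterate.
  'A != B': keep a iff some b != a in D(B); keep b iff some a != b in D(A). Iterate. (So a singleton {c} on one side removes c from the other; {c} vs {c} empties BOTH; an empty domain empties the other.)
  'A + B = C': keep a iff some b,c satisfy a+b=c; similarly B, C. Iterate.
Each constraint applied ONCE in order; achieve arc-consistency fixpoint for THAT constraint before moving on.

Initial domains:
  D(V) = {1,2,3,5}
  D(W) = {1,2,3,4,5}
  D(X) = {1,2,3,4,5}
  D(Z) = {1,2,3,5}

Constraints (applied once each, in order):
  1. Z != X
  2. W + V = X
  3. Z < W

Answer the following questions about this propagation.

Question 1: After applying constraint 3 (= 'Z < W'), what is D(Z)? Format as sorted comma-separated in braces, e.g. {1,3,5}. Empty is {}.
Answer: {1,2,3}

Derivation:
Constraint 1 (Z != X) on D(Z)={1,2,3,5} D(X)={1,2,3,4,5}: no change
Constraint 2 (W + V = X) on D(W)={1,2,3,4,5} D(V)={1,2,3,5} D(X)={1,2,3,4,5}: W {1,2,3,4,5}->{1,2,3,4}; V {1,2,3,5}->{1,2,3}; X {1,2,3,4,5}->{2,3,4,5}
Constraint 3 (Z < W) on D(Z)={1,2,3,5} D(W)={1,2,3,4}: Z {1,2,3,5}->{1,2,3}; W {1,2,3,4}->{2,3,4}
So after constraint 3: D(Z) = {1,2,3}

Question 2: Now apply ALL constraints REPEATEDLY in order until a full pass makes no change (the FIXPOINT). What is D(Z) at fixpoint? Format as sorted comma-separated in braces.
Answer: {1,2,3}

Derivation:
pass 0 (initial): D(Z)={1,2,3,5}
pass 1: V {1,2,3,5}->{1,2,3}; W {1,2,3,4,5}->{2,3,4}; X {1,2,3,4,5}->{2,3,4,5}; Z {1,2,3,5}->{1,2,3}
pass 2: X {2,3,4,5}->{3,4,5}
pass 3: no change
Fixpoint after 3 passes: D(Z) = {1,2,3}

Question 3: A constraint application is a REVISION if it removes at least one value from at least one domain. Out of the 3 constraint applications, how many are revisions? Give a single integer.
Answer: 2

Derivation:
Constraint 1 (Z != X) on D(Z)={1,2,3,5} D(X)={1,2,3,4,5}: no change => not a revision
Constraint 2 (W + V = X) on D(W)={1,2,3,4,5} D(V)={1,2,3,5} D(X)={1,2,3,4,5}: W {1,2,3,4,5}->{1,2,3,4}; V {1,2,3,5}->{1,2,3}; X {1,2,3,4,5}->{2,3,4,5} => REVISION
Constraint 3 (Z < W) on D(Z)={1,2,3,5} D(W)={1,2,3,4}: Z {1,2,3,5}->{1,2,3}; W {1,2,3,4}->{2,3,4} => REVISION
Total revisions = 2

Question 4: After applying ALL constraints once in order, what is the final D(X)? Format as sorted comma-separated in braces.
Answer: {2,3,4,5}

Derivation:
Constraint 1 (Z != X) on D(Z)={1,2,3,5} D(X)={1,2,3,4,5}: no change
Constraint 2 (W + V = X) on D(W)={1,2,3,4,5} D(V)={1,2,3,5} D(X)={1,2,3,4,5}: W {1,2,3,4,5}->{1,2,3,4}; V {1,2,3,5}->{1,2,3}; X {1,2,3,4,5}->{2,3,4,5}
Constraint 3 (Z < W) on D(Z)={1,2,3,5} D(W)={1,2,3,4}: Z {1,2,3,5}->{1,2,3}; W {1,2,3,4}->{2,3,4}
So after all 3 constraints: D(X) = {2,3,4,5}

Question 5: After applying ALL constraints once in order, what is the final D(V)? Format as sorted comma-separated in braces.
Constraint 1 (Z != X) on D(Z)={1,2,3,5} D(X)={1,2,3,4,5}: no change
Constraint 2 (W + V = X) on D(W)={1,2,3,4,5} D(V)={1,2,3,5} D(X)={1,2,3,4,5}: W {1,2,3,4,5}->{1,2,3,4}; V {1,2,3,5}->{1,2,3}; X {1,2,3,4,5}->{2,3,4,5}
Constraint 3 (Z < W) on D(Z)={1,2,3,5} D(W)={1,2,3,4}: Z {1,2,3,5}->{1,2,3}; W {1,2,3,4}->{2,3,4}
So after all 3 constraints: D(V) = {1,2,3}

Answer: {1,2,3}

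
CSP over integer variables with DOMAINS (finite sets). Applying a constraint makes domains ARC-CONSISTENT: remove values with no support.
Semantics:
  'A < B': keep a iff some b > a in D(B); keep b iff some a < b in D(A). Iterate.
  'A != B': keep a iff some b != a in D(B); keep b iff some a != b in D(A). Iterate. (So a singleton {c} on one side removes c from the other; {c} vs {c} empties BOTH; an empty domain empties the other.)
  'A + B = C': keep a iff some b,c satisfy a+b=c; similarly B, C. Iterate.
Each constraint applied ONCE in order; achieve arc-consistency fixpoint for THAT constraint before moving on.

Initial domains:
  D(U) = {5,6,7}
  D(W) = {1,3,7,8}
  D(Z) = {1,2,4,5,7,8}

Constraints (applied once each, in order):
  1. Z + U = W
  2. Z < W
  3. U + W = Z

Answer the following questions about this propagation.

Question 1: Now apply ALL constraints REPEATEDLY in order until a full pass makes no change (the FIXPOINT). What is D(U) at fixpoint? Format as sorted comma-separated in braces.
pass 0 (initial): D(U)={5,6,7}
pass 1: U {5,6,7}->{}; W {1,3,7,8}->{}; Z {1,2,4,5,7,8}->{}
pass 2: no change
Fixpoint after 2 passes: D(U) = {}

Answer: {}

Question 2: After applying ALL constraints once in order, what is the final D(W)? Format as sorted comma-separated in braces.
Answer: {}

Derivation:
Constraint 1 (Z + U = W) on D(Z)={1,2,4,5,7,8} D(U)={5,6,7} D(W)={1,3,7,8}: Z {1,2,4,5,7,8}->{1,2}; W {1,3,7,8}->{7,8}
Constraint 2 (Z < W) on D(Z)={1,2} D(W)={7,8}: no change
Constraint 3 (U + W = Z) on D(U)={5,6,7} D(W)={7,8} D(Z)={1,2}: U {5,6,7}->{}; W {7,8}->{}; Z {1,2}->{}
So after all 3 constraints: D(W) = {}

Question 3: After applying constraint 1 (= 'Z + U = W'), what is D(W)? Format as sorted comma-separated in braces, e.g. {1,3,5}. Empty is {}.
Answer: {7,8}

Derivation:
Constraint 1 (Z + U = W) on D(Z)={1,2,4,5,7,8} D(U)={5,6,7} D(W)={1,3,7,8}: Z {1,2,4,5,7,8}->{1,2}; W {1,3,7,8}->{7,8}
So after constraint 1: D(W) = {7,8}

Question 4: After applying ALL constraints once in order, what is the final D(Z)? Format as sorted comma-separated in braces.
Answer: {}

Derivation:
Constraint 1 (Z + U = W) on D(Z)={1,2,4,5,7,8} D(U)={5,6,7} D(W)={1,3,7,8}: Z {1,2,4,5,7,8}->{1,2}; W {1,3,7,8}->{7,8}
Constraint 2 (Z < W) on D(Z)={1,2} D(W)={7,8}: no change
Constraint 3 (U + W = Z) on D(U)={5,6,7} D(W)={7,8} D(Z)={1,2}: U {5,6,7}->{}; W {7,8}->{}; Z {1,2}->{}
So after all 3 constraints: D(Z) = {}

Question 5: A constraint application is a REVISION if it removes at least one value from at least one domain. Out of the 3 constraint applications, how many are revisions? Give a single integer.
Answer: 2

Derivation:
Constraint 1 (Z + U = W) on D(Z)={1,2,4,5,7,8} D(U)={5,6,7} D(W)={1,3,7,8}: Z {1,2,4,5,7,8}->{1,2}; W {1,3,7,8}->{7,8} => REVISION
Constraint 2 (Z < W) on D(Z)={1,2} D(W)={7,8}: no change => not a revision
Constraint 3 (U + W = Z) on D(U)={5,6,7} D(W)={7,8} D(Z)={1,2}: U {5,6,7}->{}; W {7,8}->{}; Z {1,2}->{} => REVISION
Total revisions = 2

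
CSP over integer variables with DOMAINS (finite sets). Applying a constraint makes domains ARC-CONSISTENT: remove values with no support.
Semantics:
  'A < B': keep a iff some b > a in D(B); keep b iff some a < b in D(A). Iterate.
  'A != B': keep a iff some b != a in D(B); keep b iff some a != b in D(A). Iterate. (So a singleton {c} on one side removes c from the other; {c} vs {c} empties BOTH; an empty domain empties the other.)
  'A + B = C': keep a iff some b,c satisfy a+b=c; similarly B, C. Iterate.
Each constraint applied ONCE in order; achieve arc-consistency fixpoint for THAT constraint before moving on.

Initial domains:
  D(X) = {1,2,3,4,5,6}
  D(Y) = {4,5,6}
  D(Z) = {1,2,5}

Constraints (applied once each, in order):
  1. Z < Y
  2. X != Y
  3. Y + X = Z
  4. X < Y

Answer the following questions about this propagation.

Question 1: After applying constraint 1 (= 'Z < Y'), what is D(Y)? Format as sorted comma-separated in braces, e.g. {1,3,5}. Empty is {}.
Answer: {4,5,6}

Derivation:
Constraint 1 (Z < Y) on D(Z)={1,2,5} D(Y)={4,5,6}: no change
So after constraint 1: D(Y) = {4,5,6}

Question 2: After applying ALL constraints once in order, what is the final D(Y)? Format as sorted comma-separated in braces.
Answer: {4}

Derivation:
Constraint 1 (Z < Y) on D(Z)={1,2,5} D(Y)={4,5,6}: no change
Constraint 2 (X != Y) on D(X)={1,2,3,4,5,6} D(Y)={4,5,6}: no change
Constraint 3 (Y + X = Z) on D(Y)={4,5,6} D(X)={1,2,3,4,5,6} D(Z)={1,2,5}: Y {4,5,6}->{4}; X {1,2,3,4,5,6}->{1}; Z {1,2,5}->{5}
Constraint 4 (X < Y) on D(X)={1} D(Y)={4}: no change
So after all 4 constraints: D(Y) = {4}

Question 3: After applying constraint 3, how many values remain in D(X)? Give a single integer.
Constraint 1 (Z < Y) on D(Z)={1,2,5} D(Y)={4,5,6}: no change
Constraint 2 (X != Y) on D(X)={1,2,3,4,5,6} D(Y)={4,5,6}: no change
Constraint 3 (Y + X = Z) on D(Y)={4,5,6} D(X)={1,2,3,4,5,6} D(Z)={1,2,5}: Y {4,5,6}->{4}; X {1,2,3,4,5,6}->{1}; Z {1,2,5}->{5}
So after constraint 3: D(X)={1}, size = 1

Answer: 1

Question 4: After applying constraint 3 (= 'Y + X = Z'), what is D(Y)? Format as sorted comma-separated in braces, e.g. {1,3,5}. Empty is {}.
Answer: {4}

Derivation:
Constraint 1 (Z < Y) on D(Z)={1,2,5} D(Y)={4,5,6}: no change
Constraint 2 (X != Y) on D(X)={1,2,3,4,5,6} D(Y)={4,5,6}: no change
Constraint 3 (Y + X = Z) on D(Y)={4,5,6} D(X)={1,2,3,4,5,6} D(Z)={1,2,5}: Y {4,5,6}->{4}; X {1,2,3,4,5,6}->{1}; Z {1,2,5}->{5}
So after constraint 3: D(Y) = {4}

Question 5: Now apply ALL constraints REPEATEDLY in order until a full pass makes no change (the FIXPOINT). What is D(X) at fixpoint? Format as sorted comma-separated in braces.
pass 0 (initial): D(X)={1,2,3,4,5,6}
pass 1: X {1,2,3,4,5,6}->{1}; Y {4,5,6}->{4}; Z {1,2,5}->{5}
pass 2: X {1}->{}; Y {4}->{}; Z {5}->{}
pass 3: no change
Fixpoint after 3 passes: D(X) = {}

Answer: {}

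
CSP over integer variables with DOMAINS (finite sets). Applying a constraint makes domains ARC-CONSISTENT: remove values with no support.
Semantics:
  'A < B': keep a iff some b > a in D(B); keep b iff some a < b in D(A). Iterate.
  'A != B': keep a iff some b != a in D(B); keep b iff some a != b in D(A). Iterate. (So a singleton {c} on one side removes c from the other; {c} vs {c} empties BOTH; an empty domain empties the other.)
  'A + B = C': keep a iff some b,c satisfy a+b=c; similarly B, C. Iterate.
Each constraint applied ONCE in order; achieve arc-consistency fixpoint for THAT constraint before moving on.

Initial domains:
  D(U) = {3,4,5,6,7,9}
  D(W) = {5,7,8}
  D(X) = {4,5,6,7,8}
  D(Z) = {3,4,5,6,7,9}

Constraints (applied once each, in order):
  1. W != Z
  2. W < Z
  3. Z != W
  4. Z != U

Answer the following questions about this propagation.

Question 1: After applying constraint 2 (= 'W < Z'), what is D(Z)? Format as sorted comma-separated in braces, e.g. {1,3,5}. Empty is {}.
Constraint 1 (W != Z) on D(W)={5,7,8} D(Z)={3,4,5,6,7,9}: no change
Constraint 2 (W < Z) on D(W)={5,7,8} D(Z)={3,4,5,6,7,9}: Z {3,4,5,6,7,9}->{6,7,9}
So after constraint 2: D(Z) = {6,7,9}

Answer: {6,7,9}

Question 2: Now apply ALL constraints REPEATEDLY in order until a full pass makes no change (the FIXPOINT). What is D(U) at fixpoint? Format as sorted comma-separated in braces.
Answer: {3,4,5,6,7,9}

Derivation:
pass 0 (initial): D(U)={3,4,5,6,7,9}
pass 1: Z {3,4,5,6,7,9}->{6,7,9}
pass 2: no change
Fixpoint after 2 passes: D(U) = {3,4,5,6,7,9}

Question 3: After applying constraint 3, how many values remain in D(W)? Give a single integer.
Answer: 3

Derivation:
Constraint 1 (W != Z) on D(W)={5,7,8} D(Z)={3,4,5,6,7,9}: no change
Constraint 2 (W < Z) on D(W)={5,7,8} D(Z)={3,4,5,6,7,9}: Z {3,4,5,6,7,9}->{6,7,9}
Constraint 3 (Z != W) on D(Z)={6,7,9} D(W)={5,7,8}: no change
So after constraint 3: D(W)={5,7,8}, size = 3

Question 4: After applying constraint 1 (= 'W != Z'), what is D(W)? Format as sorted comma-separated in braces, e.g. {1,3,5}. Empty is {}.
Answer: {5,7,8}

Derivation:
Constraint 1 (W != Z) on D(W)={5,7,8} D(Z)={3,4,5,6,7,9}: no change
So after constraint 1: D(W) = {5,7,8}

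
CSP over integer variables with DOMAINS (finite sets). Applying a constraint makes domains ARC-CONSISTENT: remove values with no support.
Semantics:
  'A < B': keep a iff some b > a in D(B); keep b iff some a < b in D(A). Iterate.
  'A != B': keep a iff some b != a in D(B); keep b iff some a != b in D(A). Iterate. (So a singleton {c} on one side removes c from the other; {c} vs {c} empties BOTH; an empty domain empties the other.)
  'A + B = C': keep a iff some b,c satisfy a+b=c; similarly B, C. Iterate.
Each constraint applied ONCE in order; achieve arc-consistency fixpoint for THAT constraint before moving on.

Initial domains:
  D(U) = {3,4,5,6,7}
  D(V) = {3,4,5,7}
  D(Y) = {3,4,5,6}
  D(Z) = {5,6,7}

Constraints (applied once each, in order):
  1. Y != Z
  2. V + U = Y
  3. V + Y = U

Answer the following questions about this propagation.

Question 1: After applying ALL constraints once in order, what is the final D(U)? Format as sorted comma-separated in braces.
Constraint 1 (Y != Z) on D(Y)={3,4,5,6} D(Z)={5,6,7}: no change
Constraint 2 (V + U = Y) on D(V)={3,4,5,7} D(U)={3,4,5,6,7} D(Y)={3,4,5,6}: V {3,4,5,7}->{3}; U {3,4,5,6,7}->{3}; Y {3,4,5,6}->{6}
Constraint 3 (V + Y = U) on D(V)={3} D(Y)={6} D(U)={3}: V {3}->{}; Y {6}->{}; U {3}->{}
So after all 3 constraints: D(U) = {}

Answer: {}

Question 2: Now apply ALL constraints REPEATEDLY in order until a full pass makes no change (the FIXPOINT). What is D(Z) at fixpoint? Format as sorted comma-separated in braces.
Answer: {}

Derivation:
pass 0 (initial): D(Z)={5,6,7}
pass 1: U {3,4,5,6,7}->{}; V {3,4,5,7}->{}; Y {3,4,5,6}->{}
pass 2: Z {5,6,7}->{}
pass 3: no change
Fixpoint after 3 passes: D(Z) = {}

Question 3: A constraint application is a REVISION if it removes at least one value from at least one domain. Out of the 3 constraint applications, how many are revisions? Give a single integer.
Answer: 2

Derivation:
Constraint 1 (Y != Z) on D(Y)={3,4,5,6} D(Z)={5,6,7}: no change => not a revision
Constraint 2 (V + U = Y) on D(V)={3,4,5,7} D(U)={3,4,5,6,7} D(Y)={3,4,5,6}: V {3,4,5,7}->{3}; U {3,4,5,6,7}->{3}; Y {3,4,5,6}->{6} => REVISION
Constraint 3 (V + Y = U) on D(V)={3} D(Y)={6} D(U)={3}: V {3}->{}; Y {6}->{}; U {3}->{} => REVISION
Total revisions = 2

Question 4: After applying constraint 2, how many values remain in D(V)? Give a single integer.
Answer: 1

Derivation:
Constraint 1 (Y != Z) on D(Y)={3,4,5,6} D(Z)={5,6,7}: no change
Constraint 2 (V + U = Y) on D(V)={3,4,5,7} D(U)={3,4,5,6,7} D(Y)={3,4,5,6}: V {3,4,5,7}->{3}; U {3,4,5,6,7}->{3}; Y {3,4,5,6}->{6}
So after constraint 2: D(V)={3}, size = 1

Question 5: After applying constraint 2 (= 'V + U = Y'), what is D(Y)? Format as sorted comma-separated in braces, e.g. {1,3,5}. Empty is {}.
Constraint 1 (Y != Z) on D(Y)={3,4,5,6} D(Z)={5,6,7}: no change
Constraint 2 (V + U = Y) on D(V)={3,4,5,7} D(U)={3,4,5,6,7} D(Y)={3,4,5,6}: V {3,4,5,7}->{3}; U {3,4,5,6,7}->{3}; Y {3,4,5,6}->{6}
So after constraint 2: D(Y) = {6}

Answer: {6}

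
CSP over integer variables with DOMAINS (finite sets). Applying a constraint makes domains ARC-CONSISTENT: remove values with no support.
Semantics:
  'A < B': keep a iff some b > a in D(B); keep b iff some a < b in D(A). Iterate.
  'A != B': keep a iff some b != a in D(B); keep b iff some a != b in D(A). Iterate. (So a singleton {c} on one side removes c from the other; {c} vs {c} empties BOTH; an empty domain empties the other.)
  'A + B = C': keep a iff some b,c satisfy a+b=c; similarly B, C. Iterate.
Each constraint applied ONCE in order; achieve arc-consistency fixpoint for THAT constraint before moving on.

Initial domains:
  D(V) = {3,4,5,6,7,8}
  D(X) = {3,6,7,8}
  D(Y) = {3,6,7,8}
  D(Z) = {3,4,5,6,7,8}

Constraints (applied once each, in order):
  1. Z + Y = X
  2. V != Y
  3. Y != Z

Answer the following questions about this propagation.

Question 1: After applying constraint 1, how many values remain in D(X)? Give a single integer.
Answer: 3

Derivation:
Constraint 1 (Z + Y = X) on D(Z)={3,4,5,6,7,8} D(Y)={3,6,7,8} D(X)={3,6,7,8}: Z {3,4,5,6,7,8}->{3,4,5}; Y {3,6,7,8}->{3}; X {3,6,7,8}->{6,7,8}
So after constraint 1: D(X)={6,7,8}, size = 3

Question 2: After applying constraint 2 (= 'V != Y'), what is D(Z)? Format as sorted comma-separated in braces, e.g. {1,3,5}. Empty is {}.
Answer: {3,4,5}

Derivation:
Constraint 1 (Z + Y = X) on D(Z)={3,4,5,6,7,8} D(Y)={3,6,7,8} D(X)={3,6,7,8}: Z {3,4,5,6,7,8}->{3,4,5}; Y {3,6,7,8}->{3}; X {3,6,7,8}->{6,7,8}
Constraint 2 (V != Y) on D(V)={3,4,5,6,7,8} D(Y)={3}: V {3,4,5,6,7,8}->{4,5,6,7,8}
So after constraint 2: D(Z) = {3,4,5}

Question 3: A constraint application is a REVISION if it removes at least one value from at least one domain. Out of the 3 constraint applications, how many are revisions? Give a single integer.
Answer: 3

Derivation:
Constraint 1 (Z + Y = X) on D(Z)={3,4,5,6,7,8} D(Y)={3,6,7,8} D(X)={3,6,7,8}: Z {3,4,5,6,7,8}->{3,4,5}; Y {3,6,7,8}->{3}; X {3,6,7,8}->{6,7,8} => REVISION
Constraint 2 (V != Y) on D(V)={3,4,5,6,7,8} D(Y)={3}: V {3,4,5,6,7,8}->{4,5,6,7,8} => REVISION
Constraint 3 (Y != Z) on D(Y)={3} D(Z)={3,4,5}: Z {3,4,5}->{4,5} => REVISION
Total revisions = 3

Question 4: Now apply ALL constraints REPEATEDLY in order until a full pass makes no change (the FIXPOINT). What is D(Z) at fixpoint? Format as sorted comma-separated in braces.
pass 0 (initial): D(Z)={3,4,5,6,7,8}
pass 1: V {3,4,5,6,7,8}->{4,5,6,7,8}; X {3,6,7,8}->{6,7,8}; Y {3,6,7,8}->{3}; Z {3,4,5,6,7,8}->{4,5}
pass 2: X {6,7,8}->{7,8}
pass 3: no change
Fixpoint after 3 passes: D(Z) = {4,5}

Answer: {4,5}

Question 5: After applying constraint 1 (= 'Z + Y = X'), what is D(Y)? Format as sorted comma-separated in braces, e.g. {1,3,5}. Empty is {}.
Answer: {3}

Derivation:
Constraint 1 (Z + Y = X) on D(Z)={3,4,5,6,7,8} D(Y)={3,6,7,8} D(X)={3,6,7,8}: Z {3,4,5,6,7,8}->{3,4,5}; Y {3,6,7,8}->{3}; X {3,6,7,8}->{6,7,8}
So after constraint 1: D(Y) = {3}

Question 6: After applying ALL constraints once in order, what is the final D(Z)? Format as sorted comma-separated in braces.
Constraint 1 (Z + Y = X) on D(Z)={3,4,5,6,7,8} D(Y)={3,6,7,8} D(X)={3,6,7,8}: Z {3,4,5,6,7,8}->{3,4,5}; Y {3,6,7,8}->{3}; X {3,6,7,8}->{6,7,8}
Constraint 2 (V != Y) on D(V)={3,4,5,6,7,8} D(Y)={3}: V {3,4,5,6,7,8}->{4,5,6,7,8}
Constraint 3 (Y != Z) on D(Y)={3} D(Z)={3,4,5}: Z {3,4,5}->{4,5}
So after all 3 constraints: D(Z) = {4,5}

Answer: {4,5}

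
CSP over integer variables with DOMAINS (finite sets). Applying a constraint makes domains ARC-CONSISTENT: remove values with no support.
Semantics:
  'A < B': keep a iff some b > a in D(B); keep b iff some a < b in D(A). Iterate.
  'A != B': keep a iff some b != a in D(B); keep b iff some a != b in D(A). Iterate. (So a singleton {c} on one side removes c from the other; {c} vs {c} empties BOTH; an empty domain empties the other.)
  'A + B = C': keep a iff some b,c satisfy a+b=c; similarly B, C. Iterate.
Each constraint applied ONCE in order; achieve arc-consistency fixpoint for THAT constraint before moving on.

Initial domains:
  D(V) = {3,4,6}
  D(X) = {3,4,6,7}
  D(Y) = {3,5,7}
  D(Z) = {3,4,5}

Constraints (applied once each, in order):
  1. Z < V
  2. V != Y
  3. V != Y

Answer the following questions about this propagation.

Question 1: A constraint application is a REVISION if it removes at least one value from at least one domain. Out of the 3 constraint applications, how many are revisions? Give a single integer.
Answer: 1

Derivation:
Constraint 1 (Z < V) on D(Z)={3,4,5} D(V)={3,4,6}: V {3,4,6}->{4,6} => REVISION
Constraint 2 (V != Y) on D(V)={4,6} D(Y)={3,5,7}: no change => not a revision
Constraint 3 (V != Y) on D(V)={4,6} D(Y)={3,5,7}: no change => not a revision
Total revisions = 1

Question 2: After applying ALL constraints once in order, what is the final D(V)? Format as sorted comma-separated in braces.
Constraint 1 (Z < V) on D(Z)={3,4,5} D(V)={3,4,6}: V {3,4,6}->{4,6}
Constraint 2 (V != Y) on D(V)={4,6} D(Y)={3,5,7}: no change
Constraint 3 (V != Y) on D(V)={4,6} D(Y)={3,5,7}: no change
So after all 3 constraints: D(V) = {4,6}

Answer: {4,6}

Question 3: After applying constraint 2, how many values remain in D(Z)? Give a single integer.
Answer: 3

Derivation:
Constraint 1 (Z < V) on D(Z)={3,4,5} D(V)={3,4,6}: V {3,4,6}->{4,6}
Constraint 2 (V != Y) on D(V)={4,6} D(Y)={3,5,7}: no change
So after constraint 2: D(Z)={3,4,5}, size = 3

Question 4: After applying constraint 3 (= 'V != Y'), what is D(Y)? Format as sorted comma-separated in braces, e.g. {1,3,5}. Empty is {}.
Answer: {3,5,7}

Derivation:
Constraint 1 (Z < V) on D(Z)={3,4,5} D(V)={3,4,6}: V {3,4,6}->{4,6}
Constraint 2 (V != Y) on D(V)={4,6} D(Y)={3,5,7}: no change
Constraint 3 (V != Y) on D(V)={4,6} D(Y)={3,5,7}: no change
So after constraint 3: D(Y) = {3,5,7}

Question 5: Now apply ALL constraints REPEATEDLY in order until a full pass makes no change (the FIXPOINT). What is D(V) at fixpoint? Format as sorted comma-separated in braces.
pass 0 (initial): D(V)={3,4,6}
pass 1: V {3,4,6}->{4,6}
pass 2: no change
Fixpoint after 2 passes: D(V) = {4,6}

Answer: {4,6}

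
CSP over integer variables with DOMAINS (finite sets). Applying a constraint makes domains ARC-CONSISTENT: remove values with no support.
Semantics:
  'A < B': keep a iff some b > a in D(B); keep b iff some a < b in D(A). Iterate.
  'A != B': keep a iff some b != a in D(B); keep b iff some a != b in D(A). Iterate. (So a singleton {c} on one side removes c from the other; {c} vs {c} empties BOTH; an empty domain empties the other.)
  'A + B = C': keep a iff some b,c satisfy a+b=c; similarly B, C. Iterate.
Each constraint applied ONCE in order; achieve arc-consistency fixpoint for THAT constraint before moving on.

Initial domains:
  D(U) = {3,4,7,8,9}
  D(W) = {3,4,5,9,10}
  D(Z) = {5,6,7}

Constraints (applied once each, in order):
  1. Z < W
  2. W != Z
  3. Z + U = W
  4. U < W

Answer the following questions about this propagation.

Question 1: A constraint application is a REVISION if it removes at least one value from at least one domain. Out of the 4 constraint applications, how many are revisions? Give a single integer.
Constraint 1 (Z < W) on D(Z)={5,6,7} D(W)={3,4,5,9,10}: W {3,4,5,9,10}->{9,10} => REVISION
Constraint 2 (W != Z) on D(W)={9,10} D(Z)={5,6,7}: no change => not a revision
Constraint 3 (Z + U = W) on D(Z)={5,6,7} D(U)={3,4,7,8,9} D(W)={9,10}: U {3,4,7,8,9}->{3,4} => REVISION
Constraint 4 (U < W) on D(U)={3,4} D(W)={9,10}: no change => not a revision
Total revisions = 2

Answer: 2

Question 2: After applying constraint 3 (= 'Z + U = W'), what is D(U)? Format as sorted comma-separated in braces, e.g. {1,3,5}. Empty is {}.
Constraint 1 (Z < W) on D(Z)={5,6,7} D(W)={3,4,5,9,10}: W {3,4,5,9,10}->{9,10}
Constraint 2 (W != Z) on D(W)={9,10} D(Z)={5,6,7}: no change
Constraint 3 (Z + U = W) on D(Z)={5,6,7} D(U)={3,4,7,8,9} D(W)={9,10}: U {3,4,7,8,9}->{3,4}
So after constraint 3: D(U) = {3,4}

Answer: {3,4}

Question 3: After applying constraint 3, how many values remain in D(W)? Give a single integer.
Constraint 1 (Z < W) on D(Z)={5,6,7} D(W)={3,4,5,9,10}: W {3,4,5,9,10}->{9,10}
Constraint 2 (W != Z) on D(W)={9,10} D(Z)={5,6,7}: no change
Constraint 3 (Z + U = W) on D(Z)={5,6,7} D(U)={3,4,7,8,9} D(W)={9,10}: U {3,4,7,8,9}->{3,4}
So after constraint 3: D(W)={9,10}, size = 2

Answer: 2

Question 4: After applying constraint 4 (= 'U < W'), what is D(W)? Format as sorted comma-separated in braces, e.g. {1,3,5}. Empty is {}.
Constraint 1 (Z < W) on D(Z)={5,6,7} D(W)={3,4,5,9,10}: W {3,4,5,9,10}->{9,10}
Constraint 2 (W != Z) on D(W)={9,10} D(Z)={5,6,7}: no change
Constraint 3 (Z + U = W) on D(Z)={5,6,7} D(U)={3,4,7,8,9} D(W)={9,10}: U {3,4,7,8,9}->{3,4}
Constraint 4 (U < W) on D(U)={3,4} D(W)={9,10}: no change
So after constraint 4: D(W) = {9,10}

Answer: {9,10}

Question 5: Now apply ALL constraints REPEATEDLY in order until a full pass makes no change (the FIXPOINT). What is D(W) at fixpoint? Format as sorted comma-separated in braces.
pass 0 (initial): D(W)={3,4,5,9,10}
pass 1: U {3,4,7,8,9}->{3,4}; W {3,4,5,9,10}->{9,10}
pass 2: no change
Fixpoint after 2 passes: D(W) = {9,10}

Answer: {9,10}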